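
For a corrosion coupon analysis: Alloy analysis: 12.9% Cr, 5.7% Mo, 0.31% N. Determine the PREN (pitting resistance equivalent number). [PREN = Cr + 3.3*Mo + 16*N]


Apply the PREN formula: PREN = Cr + 3.3*Mo + 16*N
PREN = 12.9 + 3.3*5.7 + 16*0.31
PREN = 12.9 + 18.81 + 4.96 = 36.67

36.67


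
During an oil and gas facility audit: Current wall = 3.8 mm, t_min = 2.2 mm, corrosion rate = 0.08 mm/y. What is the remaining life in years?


Apply the remaining-life relation: RL = (t_current − t_min) / CR
RL = (3.8 − 2.2) / 0.08 = 1.6 / 0.08 = 20.0 years

20.0 years


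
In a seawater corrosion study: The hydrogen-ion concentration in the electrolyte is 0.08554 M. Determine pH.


pH = −log10[H+]
pH = −log10(0.08554) = 1.07

1.07


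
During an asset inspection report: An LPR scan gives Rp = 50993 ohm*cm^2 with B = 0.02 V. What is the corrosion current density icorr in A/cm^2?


Apply the Stern-Geary relation: icorr = B / Rp
icorr = 0.02 / 50993 = 3.922×10^-7 A/cm^2

3.922×10^-7 A/cm^2


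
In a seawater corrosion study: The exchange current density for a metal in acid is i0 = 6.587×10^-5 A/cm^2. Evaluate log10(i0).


i0 = 6.587×10^-5 A/cm^2
log10(i0) = -4.181

-4.181


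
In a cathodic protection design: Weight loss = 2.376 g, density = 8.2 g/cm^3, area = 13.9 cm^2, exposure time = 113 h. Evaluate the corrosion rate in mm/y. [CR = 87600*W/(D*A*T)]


Apply the mm/y weight-loss relation: CR = 87600 * W / (D * A * T)
Numerator: 87600 * 2.376 = 208137.6
Denominator: 8.2 * 13.9 * 113 = 12879.74
CR = 208137.6 / 12879.74 = 16.160078 mm/y

16.160078 mm/y


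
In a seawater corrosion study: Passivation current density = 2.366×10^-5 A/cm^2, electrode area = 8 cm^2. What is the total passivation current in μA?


I = i_pass * A, then convert A → μA (×10^6)
I = 2.366×10^-5 * 8 * 10^6 = 189.28 μA

189.28 μA


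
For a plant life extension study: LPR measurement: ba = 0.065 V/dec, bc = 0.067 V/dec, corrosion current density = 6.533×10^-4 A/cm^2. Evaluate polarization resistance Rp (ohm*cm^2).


Apply the Stern-Geary equation: Rp = ba*bc / (2.303*icorr*(ba+bc))
ba*bc = 0.065*0.067 = 0.004355
ba+bc = 0.132; 2.303*icorr*(ba+bc) = 2.303*6.533×10^-4*0.132 = 1.9860059×10^-4
Rp = 0.004355 / 1.9860059×10^-4 = 21.9 ohm*cm^2

21.9 ohm*cm^2


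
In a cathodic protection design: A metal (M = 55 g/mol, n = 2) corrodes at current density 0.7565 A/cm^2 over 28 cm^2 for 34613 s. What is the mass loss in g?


Apply Faraday's law: m = i*A*t*M / (n*F)
Total charge passed Q = i*A*t = 0.7565*28*34613 = 733172.566 C
m = Q*M/(n*F) = 733172.566*55/(2*96485) = 208.968 g

208.968 g


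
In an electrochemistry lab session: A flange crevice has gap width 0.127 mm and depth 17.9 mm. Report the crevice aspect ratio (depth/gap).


Aspect ratio = depth / gap
Ratio = 17.9 / 0.127 = 140.9

140.9


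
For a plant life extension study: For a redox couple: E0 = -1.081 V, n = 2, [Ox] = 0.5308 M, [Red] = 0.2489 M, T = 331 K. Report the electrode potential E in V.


Apply the Nernst equation: E = E0 + (RT/nF)*ln([Ox]/[Red])
Step 1: RT/nF = 8.314*331/(2*96485) = 0.01426094 V
Step 2: [Ox]/[Red] = 0.5308/0.2489 = 2.132583
Step 3: ln(2.132583) = 0.757334
Step 4: correction = 0.01426094 * 0.757334 = 0.011 V
E = -1.081 + 0.011 = -1.07 V

-1.07 V


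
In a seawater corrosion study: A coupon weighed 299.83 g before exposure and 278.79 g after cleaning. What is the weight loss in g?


Weight loss = initial − final
WL = 299.83 − 278.79 = 21.04 g

21.04 g


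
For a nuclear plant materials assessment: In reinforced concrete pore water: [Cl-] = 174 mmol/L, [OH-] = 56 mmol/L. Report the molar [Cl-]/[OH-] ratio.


Threshold parameter = [Cl-] / [OH-] (molar basis; both in mmol/L, so units cancel)
Ratio = 174 / 56 = 3.11

3.11


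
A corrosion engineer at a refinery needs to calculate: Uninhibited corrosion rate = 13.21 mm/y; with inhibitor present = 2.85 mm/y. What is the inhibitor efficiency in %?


Apply the inhibitor-efficiency definition: IE = (CR_blank − CR_inh)/CR_blank × 100
IE = (13.21 − 2.85) / 13.21 × 100
IE = 10.36 / 13.21 × 100 = 78.4 %

78.4 %


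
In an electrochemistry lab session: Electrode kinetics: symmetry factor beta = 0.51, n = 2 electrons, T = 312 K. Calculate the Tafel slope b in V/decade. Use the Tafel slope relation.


Apply the Tafel slope relation: b = 2.303*R*T/(beta*n*F)
Numerator: 2.303 * 8.314 * 312 = 5973.91
Denominator: 0.51 * 2 * 96485 = 98414.7
b = 5973.91 / 98414.7 = 0.0607 V/decade

0.0607 V/decade


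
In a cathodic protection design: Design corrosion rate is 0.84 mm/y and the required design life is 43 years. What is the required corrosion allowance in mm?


Corrosion allowance = CR × design life
CA = 0.84 * 43 = 36.12 mm

36.12 mm


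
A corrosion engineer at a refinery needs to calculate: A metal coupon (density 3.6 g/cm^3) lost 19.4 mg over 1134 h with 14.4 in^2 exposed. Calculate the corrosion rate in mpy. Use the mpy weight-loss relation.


Apply the mpy weight-loss relation: CR = 534 * W / (D * A * T)
Numerator: 534 * 19.4 = 10359.6
Denominator: 3.6 * 14.4 * 1134 = 58786.56
CR = 10359.6 / 58786.56 = 0.176 mpy

0.176 mpy


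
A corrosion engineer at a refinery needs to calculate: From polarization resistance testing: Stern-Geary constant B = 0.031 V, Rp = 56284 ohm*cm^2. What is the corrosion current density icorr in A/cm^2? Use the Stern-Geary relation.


Apply the Stern-Geary relation: icorr = B / Rp
icorr = 0.031 / 56284 = 5.508×10^-7 A/cm^2

5.508×10^-7 A/cm^2


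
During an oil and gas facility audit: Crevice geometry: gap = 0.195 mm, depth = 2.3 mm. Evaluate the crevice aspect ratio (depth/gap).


Aspect ratio = depth / gap
Ratio = 2.3 / 0.195 = 11.8

11.8


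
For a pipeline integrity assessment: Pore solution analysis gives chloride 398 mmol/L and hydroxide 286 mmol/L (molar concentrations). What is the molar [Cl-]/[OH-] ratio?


Threshold parameter = [Cl-] / [OH-] (molar basis; both in mmol/L, so units cancel)
Ratio = 398 / 286 = 1.39

1.39


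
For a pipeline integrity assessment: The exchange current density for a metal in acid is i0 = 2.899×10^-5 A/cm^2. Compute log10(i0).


i0 = 2.899×10^-5 A/cm^2
log10(i0) = -4.538

-4.538


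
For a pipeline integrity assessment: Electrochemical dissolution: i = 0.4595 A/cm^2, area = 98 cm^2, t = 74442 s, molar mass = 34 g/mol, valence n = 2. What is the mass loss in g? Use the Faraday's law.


Apply Faraday's law: m = i*A*t*M / (n*F)
Total charge passed Q = i*A*t = 0.4595*98*74442 = 3352197.702 C
m = Q*M/(n*F) = 3352197.702*34/(2*96485) = 590.6344 g

590.6344 g


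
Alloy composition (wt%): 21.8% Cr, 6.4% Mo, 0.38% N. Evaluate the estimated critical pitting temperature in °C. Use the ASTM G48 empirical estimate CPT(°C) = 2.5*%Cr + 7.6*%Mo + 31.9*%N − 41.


Apply the ASTM G48 empirical CPT estimate: CPT(°C) = 2.5*%Cr + 7.6*%Mo + 31.9*%N − 41
2.5*21.8 = 54.5; 7.6*6.4 = 48.64; 31.9*0.38 = 12.122
CPT = 54.5 + 48.64 + 12.122 − 41 = 74.262 °C
Rounded to 0.1 °C: CPT ≈ 74.3 °C

74.3 °C


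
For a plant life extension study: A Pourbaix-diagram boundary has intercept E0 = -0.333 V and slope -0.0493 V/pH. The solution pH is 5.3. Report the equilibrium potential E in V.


Apply the Pourbaix line equation: E = E0 + slope*pH
E = -0.333 + (-0.0493)*5.3 = -0.333 + (-0.26129) = -0.59429 V
Rounded to 4 decimal places: E = -0.5943 V

-0.5943 V


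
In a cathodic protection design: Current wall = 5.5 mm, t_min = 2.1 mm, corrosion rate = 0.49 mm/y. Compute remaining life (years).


Apply the remaining-life relation: RL = (t_current − t_min) / CR
RL = (5.5 − 2.1) / 0.49 = 3.4 / 0.49 = 6.9 years

6.9 years


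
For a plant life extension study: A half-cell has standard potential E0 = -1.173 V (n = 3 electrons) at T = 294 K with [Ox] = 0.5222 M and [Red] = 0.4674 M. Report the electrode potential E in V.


Apply the Nernst equation: E = E0 + (RT/nF)*ln([Ox]/[Red])
Step 1: RT/nF = 8.314*294/(3*96485) = 0.00844455 V
Step 2: [Ox]/[Red] = 0.5222/0.4674 = 1.117244
Step 3: ln(1.117244) = 0.110865
Step 4: correction = 0.00844455 * 0.110865 = 0.001 V
E = -1.173 + 0.001 = -1.172 V

-1.172 V


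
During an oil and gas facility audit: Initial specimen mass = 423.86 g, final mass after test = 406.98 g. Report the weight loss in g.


Weight loss = initial − final
WL = 423.86 − 406.98 = 16.88 g

16.88 g


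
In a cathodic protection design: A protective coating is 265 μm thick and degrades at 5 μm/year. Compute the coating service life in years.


Service life = thickness / degradation rate
Life = 265 / 5 = 53.0 years

53.0 years


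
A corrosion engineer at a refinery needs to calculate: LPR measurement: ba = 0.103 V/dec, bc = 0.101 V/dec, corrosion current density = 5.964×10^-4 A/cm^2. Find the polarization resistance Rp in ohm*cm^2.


Apply the Stern-Geary equation: Rp = ba*bc / (2.303*icorr*(ba+bc))
ba*bc = 0.103*0.101 = 0.010403
ba+bc = 0.204; 2.303*icorr*(ba+bc) = 2.303*5.964×10^-4*0.204 = 2.8019588×10^-4
Rp = 0.010403 / 2.8019588×10^-4 = 37.1 ohm*cm^2

37.1 ohm*cm^2


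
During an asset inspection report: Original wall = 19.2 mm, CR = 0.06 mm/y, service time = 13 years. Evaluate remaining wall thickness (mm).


Remaining wall = original − CR × time
t = 19.2 − 0.06*13 = 19.2 − 0.78 = 18.42 mm

18.42 mm


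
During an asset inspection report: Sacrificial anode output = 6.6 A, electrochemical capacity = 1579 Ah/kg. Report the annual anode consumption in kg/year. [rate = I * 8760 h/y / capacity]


Annual consumption = current * hours per year / capacity
Rate = 6.6 * 8760 / 1579 = 36.6 kg/year

36.6 kg/year


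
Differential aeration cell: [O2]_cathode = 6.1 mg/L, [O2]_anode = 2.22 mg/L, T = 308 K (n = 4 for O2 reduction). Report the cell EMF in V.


Apply the Nernst concentration-cell relation: E = (RT/nF)*ln(C_cathode/C_anode)
RT/nF = 8.314*308/(4*96485) = 0.006635 V
ln(6.1/2.22) = 1.01078
E = 0.006635 * 1.01078 = 0.00671 V

0.00671 V


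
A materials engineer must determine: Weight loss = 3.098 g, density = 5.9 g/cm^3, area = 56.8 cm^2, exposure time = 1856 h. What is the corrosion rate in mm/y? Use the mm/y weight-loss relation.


Apply the mm/y weight-loss relation: CR = 87600 * W / (D * A * T)
Numerator: 87600 * 3.098 = 271384.8
Denominator: 5.9 * 56.8 * 1856 = 621982.72
CR = 271384.8 / 621982.72 = 0.436322 mm/y

0.436322 mm/y


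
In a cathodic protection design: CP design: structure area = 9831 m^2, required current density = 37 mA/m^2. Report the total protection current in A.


I = area * current density, then convert mA → A (÷1000)
I = 9831 * 37 / 1000 = 363.75 A

363.75 A


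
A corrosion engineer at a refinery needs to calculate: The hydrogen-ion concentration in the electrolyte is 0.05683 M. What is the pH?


pH = −log10[H+]
pH = −log10(0.05683) = 1.25

1.25


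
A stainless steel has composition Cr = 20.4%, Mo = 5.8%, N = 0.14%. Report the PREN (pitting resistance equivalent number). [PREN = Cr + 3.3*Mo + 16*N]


Apply the PREN formula: PREN = Cr + 3.3*Mo + 16*N
PREN = 20.4 + 3.3*5.8 + 16*0.14
PREN = 20.4 + 19.14 + 2.24 = 41.78

41.78


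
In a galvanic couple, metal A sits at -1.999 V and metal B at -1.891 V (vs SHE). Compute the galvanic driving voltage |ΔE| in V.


Driving voltage is the absolute potential difference.
|ΔE| = |-1.999 − (-1.891)| = 0.108 V

0.108 V


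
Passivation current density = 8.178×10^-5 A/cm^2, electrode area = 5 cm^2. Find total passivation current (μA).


I = i_pass * A, then convert A → μA (×10^6)
I = 8.178×10^-5 * 5 * 10^6 = 408.9 μA

408.9 μA


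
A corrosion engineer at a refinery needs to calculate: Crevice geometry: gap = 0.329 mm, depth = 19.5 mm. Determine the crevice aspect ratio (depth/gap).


Aspect ratio = depth / gap
Ratio = 19.5 / 0.329 = 59.3

59.3


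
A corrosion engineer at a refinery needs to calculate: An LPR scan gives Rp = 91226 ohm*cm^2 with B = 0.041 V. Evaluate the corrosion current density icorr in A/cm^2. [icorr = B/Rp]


Apply the Stern-Geary relation: icorr = B / Rp
icorr = 0.041 / 91226 = 4.494×10^-7 A/cm^2

4.494×10^-7 A/cm^2


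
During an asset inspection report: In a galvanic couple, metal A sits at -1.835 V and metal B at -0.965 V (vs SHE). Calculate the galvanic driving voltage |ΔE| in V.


Driving voltage is the absolute potential difference.
|ΔE| = |-1.835 − (-0.965)| = 0.87 V

0.87 V


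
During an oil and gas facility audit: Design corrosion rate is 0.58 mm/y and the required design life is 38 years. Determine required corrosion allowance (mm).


Corrosion allowance = CR × design life
CA = 0.58 * 38 = 22.04 mm

22.04 mm


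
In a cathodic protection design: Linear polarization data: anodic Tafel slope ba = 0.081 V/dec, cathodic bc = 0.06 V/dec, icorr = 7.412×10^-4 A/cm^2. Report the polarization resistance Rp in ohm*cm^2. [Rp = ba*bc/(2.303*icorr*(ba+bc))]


Apply the Stern-Geary equation: Rp = ba*bc / (2.303*icorr*(ba+bc))
ba*bc = 0.081*0.06 = 0.00486
ba+bc = 0.141; 2.303*icorr*(ba+bc) = 2.303*7.412×10^-4*0.141 = 2.4068469×10^-4
Rp = 0.00486 / 2.4068469×10^-4 = 20.2 ohm*cm^2

20.2 ohm*cm^2


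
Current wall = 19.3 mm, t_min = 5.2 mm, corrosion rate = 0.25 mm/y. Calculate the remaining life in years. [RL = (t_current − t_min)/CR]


Apply the remaining-life relation: RL = (t_current − t_min) / CR
RL = (19.3 − 5.2) / 0.25 = 14.1 / 0.25 = 56.4 years

56.4 years


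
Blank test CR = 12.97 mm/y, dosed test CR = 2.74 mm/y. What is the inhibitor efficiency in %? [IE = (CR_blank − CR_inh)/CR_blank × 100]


Apply the inhibitor-efficiency definition: IE = (CR_blank − CR_inh)/CR_blank × 100
IE = (12.97 − 2.74) / 12.97 × 100
IE = 10.23 / 12.97 × 100 = 78.9 %

78.9 %


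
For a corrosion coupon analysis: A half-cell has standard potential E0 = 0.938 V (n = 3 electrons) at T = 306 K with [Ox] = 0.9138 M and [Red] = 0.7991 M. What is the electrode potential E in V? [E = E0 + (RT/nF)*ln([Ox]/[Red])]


Apply the Nernst equation: E = E0 + (RT/nF)*ln([Ox]/[Red])
Step 1: RT/nF = 8.314*306/(3*96485) = 0.00878922 V
Step 2: [Ox]/[Red] = 0.9138/0.7991 = 1.143536
Step 3: ln(1.143536) = 0.134125
Step 4: correction = 0.00878922 * 0.134125 = 0.001 V
E = 0.938 + 0.001 = 0.939 V

0.939 V


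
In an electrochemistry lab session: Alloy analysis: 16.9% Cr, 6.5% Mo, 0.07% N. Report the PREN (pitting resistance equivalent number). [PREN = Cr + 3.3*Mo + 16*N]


Apply the PREN formula: PREN = Cr + 3.3*Mo + 16*N
PREN = 16.9 + 3.3*6.5 + 16*0.07
PREN = 16.9 + 21.45 + 1.12 = 39.47

39.47


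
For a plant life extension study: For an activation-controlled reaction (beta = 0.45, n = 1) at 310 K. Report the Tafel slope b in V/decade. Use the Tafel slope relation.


Apply the Tafel slope relation: b = 2.303*R*T/(beta*n*F)
Numerator: 2.303 * 8.314 * 310 = 5935.61
Denominator: 0.45 * 1 * 96485 = 43418.25
b = 5935.61 / 43418.25 = 0.137 V/decade

0.137 V/decade


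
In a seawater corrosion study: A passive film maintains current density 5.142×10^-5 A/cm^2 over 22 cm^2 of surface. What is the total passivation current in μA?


I = i_pass * A, then convert A → μA (×10^6)
I = 5.142×10^-5 * 22 * 10^6 = 1131.24 μA

1131.24 μA


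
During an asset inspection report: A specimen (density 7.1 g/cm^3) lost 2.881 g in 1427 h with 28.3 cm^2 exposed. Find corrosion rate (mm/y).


Apply the mm/y weight-loss relation: CR = 87600 * W / (D * A * T)
Numerator: 87600 * 2.881 = 252375.6
Denominator: 7.1 * 28.3 * 1427 = 286727.11
CR = 252375.6 / 286727.11 = 0.880194 mm/y

0.880194 mm/y


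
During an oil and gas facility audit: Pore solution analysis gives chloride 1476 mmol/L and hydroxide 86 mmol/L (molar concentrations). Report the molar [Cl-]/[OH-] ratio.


Threshold parameter = [Cl-] / [OH-] (molar basis; both in mmol/L, so units cancel)
Ratio = 1476 / 86 = 17.16

17.16


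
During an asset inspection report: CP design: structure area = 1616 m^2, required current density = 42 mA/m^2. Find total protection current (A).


I = area * current density, then convert mA → A (÷1000)
I = 1616 * 42 / 1000 = 67.87 A

67.87 A


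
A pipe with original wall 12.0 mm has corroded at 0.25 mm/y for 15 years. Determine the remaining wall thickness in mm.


Remaining wall = original − CR × time
t = 12.0 − 0.25*15 = 12.0 − 3.75 = 8.25 mm

8.25 mm


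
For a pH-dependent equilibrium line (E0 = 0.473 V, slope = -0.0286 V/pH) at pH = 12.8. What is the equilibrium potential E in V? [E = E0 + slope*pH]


Apply the Pourbaix line equation: E = E0 + slope*pH
E = 0.473 + (-0.0286)*12.8 = 0.473 + (-0.36608) = 0.10692 V
Rounded to 3 decimal places: E = 0.107 V

0.107 V


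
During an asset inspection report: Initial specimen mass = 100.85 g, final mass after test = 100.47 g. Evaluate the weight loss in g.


Weight loss = initial − final
WL = 100.85 − 100.47 = 0.38 g

0.38 g


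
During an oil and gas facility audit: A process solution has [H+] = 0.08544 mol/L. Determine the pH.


pH = −log10[H+]
pH = −log10(0.08544) = 1.07

1.07


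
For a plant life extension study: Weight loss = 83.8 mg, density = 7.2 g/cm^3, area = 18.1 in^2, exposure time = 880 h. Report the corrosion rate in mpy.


Apply the mpy weight-loss relation: CR = 534 * W / (D * A * T)
Numerator: 534 * 83.8 = 44749.2
Denominator: 7.2 * 18.1 * 880 = 114681.6
CR = 44749.2 / 114681.6 = 0.3902 mpy

0.3902 mpy


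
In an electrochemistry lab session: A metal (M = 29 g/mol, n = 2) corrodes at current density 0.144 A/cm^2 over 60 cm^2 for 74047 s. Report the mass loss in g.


Apply Faraday's law: m = i*A*t*M / (n*F)
Total charge passed Q = i*A*t = 0.144*60*74047 = 639766.08 C
m = Q*M/(n*F) = 639766.08*29/(2*96485) = 96.1456 g

96.1456 g


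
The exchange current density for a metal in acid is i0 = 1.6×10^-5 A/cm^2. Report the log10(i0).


i0 = 1.6×10^-5 A/cm^2
log10(i0) = -4.796

-4.796


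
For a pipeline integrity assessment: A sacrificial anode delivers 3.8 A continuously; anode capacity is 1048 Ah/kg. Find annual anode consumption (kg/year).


Annual consumption = current * hours per year / capacity
Rate = 3.8 * 8760 / 1048 = 31.8 kg/year

31.8 kg/year


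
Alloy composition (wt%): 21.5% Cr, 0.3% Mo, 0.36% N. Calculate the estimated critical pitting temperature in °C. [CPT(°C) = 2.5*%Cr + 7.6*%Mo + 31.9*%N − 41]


Apply the ASTM G48 empirical CPT estimate: CPT(°C) = 2.5*%Cr + 7.6*%Mo + 31.9*%N − 41
2.5*21.5 = 53.75; 7.6*0.3 = 2.28; 31.9*0.36 = 11.484
CPT = 53.75 + 2.28 + 11.484 − 41 = 26.514 °C
Rounded to 0.1 °C: CPT ≈ 26.5 °C

26.5 °C


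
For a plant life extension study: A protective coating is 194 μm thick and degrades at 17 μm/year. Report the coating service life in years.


Service life = thickness / degradation rate
Life = 194 / 17 = 11.4 years

11.4 years


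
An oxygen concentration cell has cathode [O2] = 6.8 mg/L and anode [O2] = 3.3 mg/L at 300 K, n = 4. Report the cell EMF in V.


Apply the Nernst concentration-cell relation: E = (RT/nF)*ln(C_cathode/C_anode)
RT/nF = 8.314*300/(4*96485) = 0.00646266 V
ln(6.8/3.3) = 0.723
E = 0.00646266 * 0.723 = 0.00467 V

0.00467 V


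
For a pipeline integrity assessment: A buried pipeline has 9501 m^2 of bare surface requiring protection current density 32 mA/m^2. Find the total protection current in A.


I = area * current density, then convert mA → A (÷1000)
I = 9501 * 32 / 1000 = 304.03 A

304.03 A


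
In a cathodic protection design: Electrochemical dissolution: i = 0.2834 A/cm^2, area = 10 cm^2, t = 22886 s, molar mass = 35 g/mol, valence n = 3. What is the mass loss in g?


Apply Faraday's law: m = i*A*t*M / (n*F)
Total charge passed Q = i*A*t = 0.2834*10*22886 = 64858.924 C
m = Q*M/(n*F) = 64858.924*35/(3*96485) = 7.843 g

7.843 g


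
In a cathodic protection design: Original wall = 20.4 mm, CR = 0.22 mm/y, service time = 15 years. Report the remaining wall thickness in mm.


Remaining wall = original − CR × time
t = 20.4 − 0.22*15 = 20.4 − 3.3 = 17.1 mm

17.1 mm


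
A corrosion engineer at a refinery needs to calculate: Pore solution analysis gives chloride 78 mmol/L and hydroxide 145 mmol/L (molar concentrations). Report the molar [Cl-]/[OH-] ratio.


Threshold parameter = [Cl-] / [OH-] (molar basis; both in mmol/L, so units cancel)
Ratio = 78 / 145 = 0.54

0.54


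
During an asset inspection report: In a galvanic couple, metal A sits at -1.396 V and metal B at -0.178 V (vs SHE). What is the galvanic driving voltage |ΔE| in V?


Driving voltage is the absolute potential difference.
|ΔE| = |-1.396 − (-0.178)| = 1.218 V

1.218 V


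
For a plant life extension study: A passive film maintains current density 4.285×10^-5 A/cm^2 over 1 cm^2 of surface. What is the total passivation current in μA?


I = i_pass * A, then convert A → μA (×10^6)
I = 4.285×10^-5 * 1 * 10^6 = 42.85 μA

42.85 μA


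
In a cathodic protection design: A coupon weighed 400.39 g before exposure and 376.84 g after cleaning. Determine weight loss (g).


Weight loss = initial − final
WL = 400.39 − 376.84 = 23.55 g

23.55 g


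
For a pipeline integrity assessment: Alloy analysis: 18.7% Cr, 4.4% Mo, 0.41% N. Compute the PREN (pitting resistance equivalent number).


Apply the PREN formula: PREN = Cr + 3.3*Mo + 16*N
PREN = 18.7 + 3.3*4.4 + 16*0.41
PREN = 18.7 + 14.52 + 6.56 = 39.78

39.78


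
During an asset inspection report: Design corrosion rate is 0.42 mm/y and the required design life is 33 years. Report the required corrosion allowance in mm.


Corrosion allowance = CR × design life
CA = 0.42 * 33 = 13.86 mm

13.86 mm


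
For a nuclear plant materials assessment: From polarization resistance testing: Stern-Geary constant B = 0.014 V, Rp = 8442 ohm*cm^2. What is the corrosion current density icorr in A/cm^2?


Apply the Stern-Geary relation: icorr = B / Rp
icorr = 0.014 / 8442 = 1.658×10^-6 A/cm^2

1.658×10^-6 A/cm^2


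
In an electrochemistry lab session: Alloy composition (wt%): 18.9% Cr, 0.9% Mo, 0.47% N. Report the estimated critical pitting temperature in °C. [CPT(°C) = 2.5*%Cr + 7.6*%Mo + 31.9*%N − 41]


Apply the ASTM G48 empirical CPT estimate: CPT(°C) = 2.5*%Cr + 7.6*%Mo + 31.9*%N − 41
2.5*18.9 = 47.25; 7.6*0.9 = 6.84; 31.9*0.47 = 14.993
CPT = 47.25 + 6.84 + 14.993 − 41 = 28.083 °C
Rounded to 0.1 °C: CPT ≈ 28.1 °C

28.1 °C


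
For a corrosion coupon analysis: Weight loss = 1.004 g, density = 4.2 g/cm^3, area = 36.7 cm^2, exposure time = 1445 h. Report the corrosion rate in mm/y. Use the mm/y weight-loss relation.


Apply the mm/y weight-loss relation: CR = 87600 * W / (D * A * T)
Numerator: 87600 * 1.004 = 87950.4
Denominator: 4.2 * 36.7 * 1445 = 222732.3
CR = 87950.4 / 222732.3 = 0.39487 mm/y

0.39487 mm/y


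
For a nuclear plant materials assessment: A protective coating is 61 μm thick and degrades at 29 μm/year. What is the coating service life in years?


Service life = thickness / degradation rate
Life = 61 / 29 = 2.1 years

2.1 years


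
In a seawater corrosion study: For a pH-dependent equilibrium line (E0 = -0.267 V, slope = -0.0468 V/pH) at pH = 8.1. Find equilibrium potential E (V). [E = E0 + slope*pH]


Apply the Pourbaix line equation: E = E0 + slope*pH
E = -0.267 + (-0.0468)*8.1 = -0.267 + (-0.37908) = -0.64608 V
Rounded to 3 decimal places: E = -0.646 V

-0.646 V


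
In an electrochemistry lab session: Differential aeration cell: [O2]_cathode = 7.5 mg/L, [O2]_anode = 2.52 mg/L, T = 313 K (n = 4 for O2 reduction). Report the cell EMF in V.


Apply the Nernst concentration-cell relation: E = (RT/nF)*ln(C_cathode/C_anode)
RT/nF = 8.314*313/(4*96485) = 0.00674271 V
ln(7.5/2.52) = 1.09064
E = 0.00674271 * 1.09064 = 0.00735 V

0.00735 V


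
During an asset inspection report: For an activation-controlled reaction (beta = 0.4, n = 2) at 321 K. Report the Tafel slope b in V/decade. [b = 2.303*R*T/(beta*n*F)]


Apply the Tafel slope relation: b = 2.303*R*T/(beta*n*F)
Numerator: 2.303 * 8.314 * 321 = 6146.23
Denominator: 0.4 * 2 * 96485 = 77188.0
b = 6146.23 / 77188.0 = 0.08 V/decade

0.08 V/decade


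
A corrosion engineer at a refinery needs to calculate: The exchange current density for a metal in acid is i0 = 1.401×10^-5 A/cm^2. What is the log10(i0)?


i0 = 1.401×10^-5 A/cm^2
log10(i0) = -4.854

-4.854


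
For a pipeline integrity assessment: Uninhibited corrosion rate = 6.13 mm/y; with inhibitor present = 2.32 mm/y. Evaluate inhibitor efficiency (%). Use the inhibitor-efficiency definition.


Apply the inhibitor-efficiency definition: IE = (CR_blank − CR_inh)/CR_blank × 100
IE = (6.13 − 2.32) / 6.13 × 100
IE = 3.81 / 6.13 × 100 = 62.2 %

62.2 %


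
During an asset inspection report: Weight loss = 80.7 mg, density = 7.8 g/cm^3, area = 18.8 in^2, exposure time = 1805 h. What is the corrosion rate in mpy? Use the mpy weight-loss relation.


Apply the mpy weight-loss relation: CR = 534 * W / (D * A * T)
Numerator: 534 * 80.7 = 43093.8
Denominator: 7.8 * 18.8 * 1805 = 264685.2
CR = 43093.8 / 264685.2 = 0.1628 mpy

0.1628 mpy


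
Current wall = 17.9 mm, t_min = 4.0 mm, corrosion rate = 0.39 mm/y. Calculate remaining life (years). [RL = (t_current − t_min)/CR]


Apply the remaining-life relation: RL = (t_current − t_min) / CR
RL = (17.9 − 4.0) / 0.39 = 13.9 / 0.39 = 35.6 years

35.6 years


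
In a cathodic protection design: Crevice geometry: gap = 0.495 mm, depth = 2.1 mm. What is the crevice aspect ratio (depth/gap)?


Aspect ratio = depth / gap
Ratio = 2.1 / 0.495 = 4.2

4.2


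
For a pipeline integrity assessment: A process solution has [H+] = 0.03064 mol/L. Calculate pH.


pH = −log10[H+]
pH = −log10(0.03064) = 1.51

1.51


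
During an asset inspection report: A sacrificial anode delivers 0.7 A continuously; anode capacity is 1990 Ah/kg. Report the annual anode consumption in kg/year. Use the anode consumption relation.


Annual consumption = current * hours per year / capacity
Rate = 0.7 * 8760 / 1990 = 3.1 kg/year

3.1 kg/year


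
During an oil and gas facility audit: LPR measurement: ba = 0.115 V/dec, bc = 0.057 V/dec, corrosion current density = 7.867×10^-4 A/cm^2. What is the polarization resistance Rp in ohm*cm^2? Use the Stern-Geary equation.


Apply the Stern-Geary equation: Rp = ba*bc / (2.303*icorr*(ba+bc))
ba*bc = 0.115*0.057 = 0.006555
ba+bc = 0.172; 2.303*icorr*(ba+bc) = 2.303*7.867×10^-4*0.172 = 3.1162446×10^-4
Rp = 0.006555 / 3.1162446×10^-4 = 21.03 ohm*cm^2

21.03 ohm*cm^2


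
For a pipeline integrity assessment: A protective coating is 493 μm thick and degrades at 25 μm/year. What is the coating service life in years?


Service life = thickness / degradation rate
Life = 493 / 25 = 19.7 years

19.7 years


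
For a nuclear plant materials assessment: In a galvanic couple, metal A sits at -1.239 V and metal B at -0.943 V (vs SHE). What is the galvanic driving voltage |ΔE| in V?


Driving voltage is the absolute potential difference.
|ΔE| = |-1.239 − (-0.943)| = 0.296 V

0.296 V


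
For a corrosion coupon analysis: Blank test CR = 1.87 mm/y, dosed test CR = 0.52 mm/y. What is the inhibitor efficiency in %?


Apply the inhibitor-efficiency definition: IE = (CR_blank − CR_inh)/CR_blank × 100
IE = (1.87 − 0.52) / 1.87 × 100
IE = 1.35 / 1.87 × 100 = 72.2 %

72.2 %


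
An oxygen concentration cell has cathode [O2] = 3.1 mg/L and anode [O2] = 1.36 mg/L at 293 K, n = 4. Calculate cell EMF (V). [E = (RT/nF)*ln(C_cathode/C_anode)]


Apply the Nernst concentration-cell relation: E = (RT/nF)*ln(C_cathode/C_anode)
RT/nF = 8.314*293/(4*96485) = 0.00631187 V
ln(3.1/1.36) = 0.82392
E = 0.00631187 * 0.82392 = 0.0052 V

0.0052 V


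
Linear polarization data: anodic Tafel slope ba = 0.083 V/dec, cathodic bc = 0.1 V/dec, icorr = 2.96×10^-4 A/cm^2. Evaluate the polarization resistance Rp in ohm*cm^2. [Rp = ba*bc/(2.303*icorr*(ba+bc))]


Apply the Stern-Geary equation: Rp = ba*bc / (2.303*icorr*(ba+bc))
ba*bc = 0.083*0.1 = 0.0083
ba+bc = 0.183; 2.303*icorr*(ba+bc) = 2.303*2.96×10^-4*0.183 = 1.247489×10^-4
Rp = 0.0083 / 1.247489×10^-4 = 66.5 ohm*cm^2

66.5 ohm*cm^2


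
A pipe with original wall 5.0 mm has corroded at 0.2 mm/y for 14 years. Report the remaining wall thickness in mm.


Remaining wall = original − CR × time
t = 5.0 − 0.2*14 = 5.0 − 2.8 = 2.2 mm

2.2 mm


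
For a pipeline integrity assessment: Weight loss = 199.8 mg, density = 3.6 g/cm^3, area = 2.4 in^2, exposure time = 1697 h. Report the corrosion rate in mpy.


Apply the mpy weight-loss relation: CR = 534 * W / (D * A * T)
Numerator: 534 * 199.8 = 106693.2
Denominator: 3.6 * 2.4 * 1697 = 14662.08
CR = 106693.2 / 14662.08 = 7.2768 mpy

7.2768 mpy


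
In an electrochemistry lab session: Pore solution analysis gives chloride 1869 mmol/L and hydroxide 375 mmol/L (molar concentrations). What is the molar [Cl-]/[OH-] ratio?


Threshold parameter = [Cl-] / [OH-] (molar basis; both in mmol/L, so units cancel)
Ratio = 1869 / 375 = 4.98

4.98


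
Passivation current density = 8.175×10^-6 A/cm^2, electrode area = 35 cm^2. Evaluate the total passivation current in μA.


I = i_pass * A, then convert A → μA (×10^6)
I = 8.175×10^-6 * 35 * 10^6 = 286.13 μA

286.13 μA


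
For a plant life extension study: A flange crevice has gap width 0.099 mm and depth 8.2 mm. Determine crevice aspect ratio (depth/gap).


Aspect ratio = depth / gap
Ratio = 8.2 / 0.099 = 82.8

82.8


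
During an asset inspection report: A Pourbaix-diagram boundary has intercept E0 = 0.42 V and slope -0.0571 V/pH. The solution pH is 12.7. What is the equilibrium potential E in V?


Apply the Pourbaix line equation: E = E0 + slope*pH
E = 0.42 + (-0.0571)*12.7 = 0.42 + (-0.72517) = -0.30517 V
Rounded to 3 decimal places: E = -0.305 V

-0.305 V


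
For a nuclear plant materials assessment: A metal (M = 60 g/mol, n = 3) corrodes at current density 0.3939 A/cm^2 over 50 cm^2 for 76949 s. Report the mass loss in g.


Apply Faraday's law: m = i*A*t*M / (n*F)
Total charge passed Q = i*A*t = 0.3939*50*76949 = 1515510.555 C
m = Q*M/(n*F) = 1515510.555*60/(3*96485) = 314.14428 g

314.14428 g


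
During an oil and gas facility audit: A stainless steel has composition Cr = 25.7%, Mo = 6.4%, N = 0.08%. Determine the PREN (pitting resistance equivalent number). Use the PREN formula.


Apply the PREN formula: PREN = Cr + 3.3*Mo + 16*N
PREN = 25.7 + 3.3*6.4 + 16*0.08
PREN = 25.7 + 21.12 + 1.28 = 48.1

48.1


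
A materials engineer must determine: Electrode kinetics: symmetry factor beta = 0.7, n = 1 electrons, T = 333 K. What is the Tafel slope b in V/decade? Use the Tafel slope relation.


Apply the Tafel slope relation: b = 2.303*R*T/(beta*n*F)
Numerator: 2.303 * 8.314 * 333 = 6376.0
Denominator: 0.7 * 1 * 96485 = 67539.5
b = 6376.0 / 67539.5 = 0.0944 V/decade

0.0944 V/decade


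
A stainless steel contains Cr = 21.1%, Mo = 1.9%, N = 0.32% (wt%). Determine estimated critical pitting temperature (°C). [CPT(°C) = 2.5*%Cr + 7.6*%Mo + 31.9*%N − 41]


Apply the ASTM G48 empirical CPT estimate: CPT(°C) = 2.5*%Cr + 7.6*%Mo + 31.9*%N − 41
2.5*21.1 = 52.75; 7.6*1.9 = 14.44; 31.9*0.32 = 10.208
CPT = 52.75 + 14.44 + 10.208 − 41 = 36.398 °C
Rounded to 0.1 °C: CPT ≈ 36.4 °C

36.4 °C


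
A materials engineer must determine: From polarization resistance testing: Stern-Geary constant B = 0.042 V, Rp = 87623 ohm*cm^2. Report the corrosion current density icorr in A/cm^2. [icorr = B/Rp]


Apply the Stern-Geary relation: icorr = B / Rp
icorr = 0.042 / 87623 = 4.793×10^-7 A/cm^2

4.793×10^-7 A/cm^2


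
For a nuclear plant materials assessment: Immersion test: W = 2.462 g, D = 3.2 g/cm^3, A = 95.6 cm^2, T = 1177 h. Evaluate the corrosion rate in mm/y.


Apply the mm/y weight-loss relation: CR = 87600 * W / (D * A * T)
Numerator: 87600 * 2.462 = 215671.2
Denominator: 3.2 * 95.6 * 1177 = 360067.84
CR = 215671.2 / 360067.84 = 0.599 mm/y

0.599 mm/y


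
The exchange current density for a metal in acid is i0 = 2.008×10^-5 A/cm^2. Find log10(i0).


i0 = 2.008×10^-5 A/cm^2
log10(i0) = -4.697

-4.697


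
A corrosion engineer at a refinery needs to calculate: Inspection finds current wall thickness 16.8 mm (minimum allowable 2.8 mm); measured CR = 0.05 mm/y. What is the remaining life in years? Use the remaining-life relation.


Apply the remaining-life relation: RL = (t_current − t_min) / CR
RL = (16.8 − 2.8) / 0.05 = 14.0 / 0.05 = 280.0 years

280.0 years


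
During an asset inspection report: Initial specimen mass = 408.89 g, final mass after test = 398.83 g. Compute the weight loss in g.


Weight loss = initial − final
WL = 408.89 − 398.83 = 10.06 g

10.06 g


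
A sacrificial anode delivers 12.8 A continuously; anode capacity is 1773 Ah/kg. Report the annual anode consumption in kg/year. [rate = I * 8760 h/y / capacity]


Annual consumption = current * hours per year / capacity
Rate = 12.8 * 8760 / 1773 = 63.2 kg/year

63.2 kg/year


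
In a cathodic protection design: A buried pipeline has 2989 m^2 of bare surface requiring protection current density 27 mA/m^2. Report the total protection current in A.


I = area * current density, then convert mA → A (÷1000)
I = 2989 * 27 / 1000 = 80.7 A

80.7 A


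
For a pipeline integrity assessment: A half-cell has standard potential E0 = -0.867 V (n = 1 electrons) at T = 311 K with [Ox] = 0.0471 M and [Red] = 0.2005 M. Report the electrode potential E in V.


Apply the Nernst equation: E = E0 + (RT/nF)*ln([Ox]/[Red])
Step 1: RT/nF = 8.314*311/(1*96485) = 0.02679851 V
Step 2: [Ox]/[Red] = 0.0471/0.2005 = 0.234913
Step 3: ln(0.234913) = -1.44854
Step 4: correction = 0.02679851 * -1.44854 = -0.0388 V
E = -0.867 + -0.0388 = -0.9058 V

-0.9058 V


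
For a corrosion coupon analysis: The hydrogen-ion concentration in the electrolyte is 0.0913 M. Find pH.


pH = −log10[H+]
pH = −log10(0.0913) = 1.04

1.04


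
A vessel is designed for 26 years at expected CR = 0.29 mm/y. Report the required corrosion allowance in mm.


Corrosion allowance = CR × design life
CA = 0.29 * 26 = 7.54 mm

7.54 mm


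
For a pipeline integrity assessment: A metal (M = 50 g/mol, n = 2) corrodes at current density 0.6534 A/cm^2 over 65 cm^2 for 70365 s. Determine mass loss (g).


Apply Faraday's law: m = i*A*t*M / (n*F)
Total charge passed Q = i*A*t = 0.6534*65*70365 = 2988471.915 C
m = Q*M/(n*F) = 2988471.915*50/(2*96485) = 774.3359 g

774.3359 g


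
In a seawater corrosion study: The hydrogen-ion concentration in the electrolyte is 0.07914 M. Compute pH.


pH = −log10[H+]
pH = −log10(0.07914) = 1.1

1.1


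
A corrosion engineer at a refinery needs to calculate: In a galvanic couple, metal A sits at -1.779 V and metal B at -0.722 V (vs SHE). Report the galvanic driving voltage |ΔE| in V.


Driving voltage is the absolute potential difference.
|ΔE| = |-1.779 − (-0.722)| = 1.057 V

1.057 V


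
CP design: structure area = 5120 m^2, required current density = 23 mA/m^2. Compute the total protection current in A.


I = area * current density, then convert mA → A (÷1000)
I = 5120 * 23 / 1000 = 117.76 A

117.76 A


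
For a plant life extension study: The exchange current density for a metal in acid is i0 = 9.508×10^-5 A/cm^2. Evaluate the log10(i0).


i0 = 9.508×10^-5 A/cm^2
log10(i0) = -4.022

-4.022


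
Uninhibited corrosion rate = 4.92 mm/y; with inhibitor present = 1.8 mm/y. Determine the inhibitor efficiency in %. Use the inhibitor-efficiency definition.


Apply the inhibitor-efficiency definition: IE = (CR_blank − CR_inh)/CR_blank × 100
IE = (4.92 − 1.8) / 4.92 × 100
IE = 3.12 / 4.92 × 100 = 63.4 %

63.4 %


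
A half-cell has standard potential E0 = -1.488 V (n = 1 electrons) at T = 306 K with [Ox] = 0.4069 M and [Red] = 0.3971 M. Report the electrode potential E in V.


Apply the Nernst equation: E = E0 + (RT/nF)*ln([Ox]/[Red])
Step 1: RT/nF = 8.314*306/(1*96485) = 0.02636766 V
Step 2: [Ox]/[Red] = 0.4069/0.3971 = 1.024679
Step 3: ln(1.024679) = 0.024379
Step 4: correction = 0.02636766 * 0.024379 = 0.0006 V
E = -1.488 + 0.0006 = -1.4874 V

-1.4874 V


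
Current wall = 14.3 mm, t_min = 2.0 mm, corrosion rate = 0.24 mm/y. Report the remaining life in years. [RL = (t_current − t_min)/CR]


Apply the remaining-life relation: RL = (t_current − t_min) / CR
RL = (14.3 − 2.0) / 0.24 = 12.3 / 0.24 = 51.3 years

51.3 years


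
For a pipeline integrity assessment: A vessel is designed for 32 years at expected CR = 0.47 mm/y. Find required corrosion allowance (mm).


Corrosion allowance = CR × design life
CA = 0.47 * 32 = 15.04 mm

15.04 mm


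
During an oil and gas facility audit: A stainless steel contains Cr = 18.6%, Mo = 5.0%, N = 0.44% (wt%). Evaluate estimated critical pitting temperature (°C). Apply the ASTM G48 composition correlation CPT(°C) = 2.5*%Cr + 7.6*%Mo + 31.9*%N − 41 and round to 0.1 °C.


Apply the ASTM G48 empirical CPT estimate: CPT(°C) = 2.5*%Cr + 7.6*%Mo + 31.9*%N − 41
2.5*18.6 = 46.5; 7.6*5.0 = 38; 31.9*0.44 = 14.036
CPT = 46.5 + 38 + 14.036 − 41 = 57.536 °C
Rounded to 0.1 °C: CPT ≈ 57.5 °C

57.5 °C


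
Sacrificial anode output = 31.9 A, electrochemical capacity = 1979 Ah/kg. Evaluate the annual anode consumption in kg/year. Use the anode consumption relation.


Annual consumption = current * hours per year / capacity
Rate = 31.9 * 8760 / 1979 = 141.2 kg/year

141.2 kg/year


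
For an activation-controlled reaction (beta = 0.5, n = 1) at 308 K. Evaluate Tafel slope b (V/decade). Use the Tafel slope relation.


Apply the Tafel slope relation: b = 2.303*R*T/(beta*n*F)
Numerator: 2.303 * 8.314 * 308 = 5897.32
Denominator: 0.5 * 1 * 96485 = 48242.5
b = 5897.32 / 48242.5 = 0.122 V/decade

0.122 V/decade


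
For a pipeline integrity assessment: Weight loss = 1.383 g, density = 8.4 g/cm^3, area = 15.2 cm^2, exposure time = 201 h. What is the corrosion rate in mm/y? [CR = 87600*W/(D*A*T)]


Apply the mm/y weight-loss relation: CR = 87600 * W / (D * A * T)
Numerator: 87600 * 1.383 = 121150.8
Denominator: 8.4 * 15.2 * 201 = 25663.68
CR = 121150.8 / 25663.68 = 4.72071 mm/y

4.72071 mm/y


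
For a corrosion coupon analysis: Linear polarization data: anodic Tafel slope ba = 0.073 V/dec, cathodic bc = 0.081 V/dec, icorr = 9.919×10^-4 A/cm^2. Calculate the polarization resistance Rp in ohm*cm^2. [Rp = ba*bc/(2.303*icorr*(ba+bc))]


Apply the Stern-Geary equation: Rp = ba*bc / (2.303*icorr*(ba+bc))
ba*bc = 0.073*0.081 = 0.005913
ba+bc = 0.154; 2.303*icorr*(ba+bc) = 2.303*9.919×10^-4*0.154 = 3.5178924×10^-4
Rp = 0.005913 / 3.5178924×10^-4 = 16.8 ohm*cm^2

16.8 ohm*cm^2


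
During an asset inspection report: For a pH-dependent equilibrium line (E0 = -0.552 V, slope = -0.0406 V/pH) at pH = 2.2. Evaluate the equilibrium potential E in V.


Apply the Pourbaix line equation: E = E0 + slope*pH
E = -0.552 + (-0.0406)*2.2 = -0.552 + (-0.08932) = -0.64132 V
Rounded to 4 decimal places: E = -0.6413 V

-0.6413 V


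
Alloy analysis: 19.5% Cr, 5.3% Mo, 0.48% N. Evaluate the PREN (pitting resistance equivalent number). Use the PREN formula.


Apply the PREN formula: PREN = Cr + 3.3*Mo + 16*N
PREN = 19.5 + 3.3*5.3 + 16*0.48
PREN = 19.5 + 17.49 + 7.68 = 44.67

44.67


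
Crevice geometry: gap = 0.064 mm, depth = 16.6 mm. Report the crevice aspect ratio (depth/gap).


Aspect ratio = depth / gap
Ratio = 16.6 / 0.064 = 259.4

259.4


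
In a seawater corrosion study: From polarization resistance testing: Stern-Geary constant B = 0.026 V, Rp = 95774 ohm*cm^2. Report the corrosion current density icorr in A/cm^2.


Apply the Stern-Geary relation: icorr = B / Rp
icorr = 0.026 / 95774 = 2.715×10^-7 A/cm^2

2.715×10^-7 A/cm^2
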